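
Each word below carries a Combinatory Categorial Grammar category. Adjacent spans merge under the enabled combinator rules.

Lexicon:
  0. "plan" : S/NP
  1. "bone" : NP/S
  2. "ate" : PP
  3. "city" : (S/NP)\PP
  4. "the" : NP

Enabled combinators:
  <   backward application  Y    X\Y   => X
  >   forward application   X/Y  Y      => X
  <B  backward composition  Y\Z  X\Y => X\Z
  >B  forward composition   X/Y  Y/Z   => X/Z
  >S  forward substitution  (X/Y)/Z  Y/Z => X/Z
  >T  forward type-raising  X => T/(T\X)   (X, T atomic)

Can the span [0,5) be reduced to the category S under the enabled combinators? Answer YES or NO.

[0,5] S   >
  [0,1] "plan" : S/NP
  [1,5] NP   >
    [1,2] "bone" : NP/S
    [2,5] S   >
      [2,4] S/NP   <
        [2,3] "ate" : PP
        [3,4] "city" : (S/NP)\PP
      [4,5] "the" : NP

YES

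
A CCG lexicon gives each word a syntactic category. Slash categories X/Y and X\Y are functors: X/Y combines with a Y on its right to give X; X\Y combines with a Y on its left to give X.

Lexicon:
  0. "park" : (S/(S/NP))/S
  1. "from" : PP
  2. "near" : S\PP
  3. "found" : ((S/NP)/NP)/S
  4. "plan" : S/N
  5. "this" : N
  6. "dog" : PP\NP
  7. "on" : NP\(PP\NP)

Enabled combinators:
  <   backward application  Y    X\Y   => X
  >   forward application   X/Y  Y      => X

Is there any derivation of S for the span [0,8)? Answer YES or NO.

YES

[0,8] S   >
  [0,3] S/(S/NP)   >
    [0,1] "park" : (S/(S/NP))/S
    [1,3] S   <
      [1,2] "from" : PP
      [2,3] "near" : S\PP
  [3,8] S/NP   >
    [3,6] (S/NP)/NP   >
      [3,4] "found" : ((S/NP)/NP)/S
      [4,6] S   >
        [4,5] "plan" : S/N
        [5,6] "this" : N
    [6,8] NP   <
      [6,7] "dog" : PP\NP
      [7,8] "on" : NP\(PP\NP)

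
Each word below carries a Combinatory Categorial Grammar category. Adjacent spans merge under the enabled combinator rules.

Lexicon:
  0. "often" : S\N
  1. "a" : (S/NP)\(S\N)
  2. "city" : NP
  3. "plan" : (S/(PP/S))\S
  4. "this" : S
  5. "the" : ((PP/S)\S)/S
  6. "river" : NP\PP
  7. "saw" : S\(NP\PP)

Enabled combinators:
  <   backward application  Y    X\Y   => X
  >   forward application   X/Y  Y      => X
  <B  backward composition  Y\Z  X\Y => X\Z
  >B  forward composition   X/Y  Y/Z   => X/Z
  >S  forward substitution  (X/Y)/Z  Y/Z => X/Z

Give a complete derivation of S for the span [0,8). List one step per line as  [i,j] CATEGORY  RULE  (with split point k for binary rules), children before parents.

[0,1] S\N  lex  "often"
[1,2] (S/NP)\(S\N)  lex  "a"
[0,2] S/NP  <  k=1
[2,3] NP  lex  "city"
[0,3] S  >  k=2
[3,4] (S/(PP/S))\S  lex  "plan"
[0,4] S/(PP/S)  <  k=3
[4,5] S  lex  "this"
[5,6] ((PP/S)\S)/S  lex  "the"
[6,7] NP\PP  lex  "river"
[7,8] S\(NP\PP)  lex  "saw"
[6,8] S  <  k=7
[5,8] (PP/S)\S  >  k=6
[4,8] PP/S  <  k=5
[0,8] S  >  k=4

[0,8] S   >
  [0,4] S/(PP/S)   <
    [0,3] S   >
      [0,2] S/NP   <
        [0,1] "often" : S\N
        [1,2] "a" : (S/NP)\(S\N)
      [2,3] "city" : NP
    [3,4] "plan" : (S/(PP/S))\S
  [4,8] PP/S   <
    [4,5] "this" : S
    [5,8] (PP/S)\S   >
      [5,6] "the" : ((PP/S)\S)/S
      [6,8] S   <
        [6,7] "river" : NP\PP
        [7,8] "saw" : S\(NP\PP)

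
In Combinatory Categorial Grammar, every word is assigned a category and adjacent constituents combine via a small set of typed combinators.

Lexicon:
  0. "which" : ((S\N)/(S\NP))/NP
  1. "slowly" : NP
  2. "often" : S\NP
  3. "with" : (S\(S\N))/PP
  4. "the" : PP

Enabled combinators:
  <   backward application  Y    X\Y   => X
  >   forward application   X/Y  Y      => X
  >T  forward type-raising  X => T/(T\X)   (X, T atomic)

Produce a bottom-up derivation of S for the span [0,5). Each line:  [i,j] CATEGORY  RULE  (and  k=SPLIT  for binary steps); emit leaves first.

[0,5] S   <
  [0,3] S\N   >
    [0,2] (S\N)/(S\NP)   >
      [0,1] "which" : ((S\N)/(S\NP))/NP
      [1,2] "slowly" : NP
    [2,3] "often" : S\NP
  [3,5] S\(S\N)   >
    [3,4] "with" : (S\(S\N))/PP
    [4,5] "the" : PP

[0,1] ((S\N)/(S\NP))/NP  lex  "which"
[1,2] NP  lex  "slowly"
[0,2] (S\N)/(S\NP)  >  k=1
[2,3] S\NP  lex  "often"
[0,3] S\N  >  k=2
[3,4] (S\(S\N))/PP  lex  "with"
[4,5] PP  lex  "the"
[3,5] S\(S\N)  >  k=4
[0,5] S  <  k=3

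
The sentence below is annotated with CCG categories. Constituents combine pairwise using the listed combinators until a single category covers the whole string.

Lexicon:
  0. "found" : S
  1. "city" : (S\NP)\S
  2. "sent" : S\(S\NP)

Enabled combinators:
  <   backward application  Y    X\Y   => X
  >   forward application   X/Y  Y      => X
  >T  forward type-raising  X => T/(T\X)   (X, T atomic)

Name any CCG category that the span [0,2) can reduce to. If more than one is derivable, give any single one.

[0,3] S   <
  [0,2] S\NP   <
    [0,1] "found" : S
    [1,2] "city" : (S\NP)\S
  [2,3] "sent" : S\(S\NP)

S\NP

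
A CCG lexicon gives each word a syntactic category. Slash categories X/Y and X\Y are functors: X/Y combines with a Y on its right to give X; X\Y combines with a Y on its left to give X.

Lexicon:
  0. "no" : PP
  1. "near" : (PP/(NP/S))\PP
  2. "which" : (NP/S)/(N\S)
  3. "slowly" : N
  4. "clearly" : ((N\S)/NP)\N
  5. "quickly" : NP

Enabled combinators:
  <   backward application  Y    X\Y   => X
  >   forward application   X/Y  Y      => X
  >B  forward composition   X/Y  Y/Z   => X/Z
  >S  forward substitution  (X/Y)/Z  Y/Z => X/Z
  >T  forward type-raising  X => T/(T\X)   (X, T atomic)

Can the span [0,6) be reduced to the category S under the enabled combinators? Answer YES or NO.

NO

PP (PP/(NP/S))\PP (NP/S)/(N\S) N ((N\S)/NP)\N NP
CKY chart[0,6] = {N/(N\PP), NP/(NP\PP), PP, PP/(NP\NP), PP/(PP\PP), S/(S\PP)}; S ∉ chart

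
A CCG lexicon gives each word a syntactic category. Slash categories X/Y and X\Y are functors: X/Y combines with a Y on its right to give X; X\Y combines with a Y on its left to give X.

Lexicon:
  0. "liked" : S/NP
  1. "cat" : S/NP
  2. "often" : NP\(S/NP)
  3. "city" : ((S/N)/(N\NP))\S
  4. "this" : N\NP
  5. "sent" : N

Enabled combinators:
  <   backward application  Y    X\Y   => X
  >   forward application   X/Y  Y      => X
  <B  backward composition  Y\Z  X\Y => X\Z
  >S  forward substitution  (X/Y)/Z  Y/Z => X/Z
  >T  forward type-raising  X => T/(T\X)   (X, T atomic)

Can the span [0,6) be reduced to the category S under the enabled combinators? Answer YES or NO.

YES

[0,6] S   >
  [0,5] S/N   >
    [0,4] (S/N)/(N\NP)   <
      [0,3] S   >
        [0,1] "liked" : S/NP
        [1,3] NP   <
          [1,2] "cat" : S/NP
          [2,3] "often" : NP\(S/NP)
      [3,4] "city" : ((S/N)/(N\NP))\S
    [4,5] "this" : N\NP
  [5,6] "sent" : N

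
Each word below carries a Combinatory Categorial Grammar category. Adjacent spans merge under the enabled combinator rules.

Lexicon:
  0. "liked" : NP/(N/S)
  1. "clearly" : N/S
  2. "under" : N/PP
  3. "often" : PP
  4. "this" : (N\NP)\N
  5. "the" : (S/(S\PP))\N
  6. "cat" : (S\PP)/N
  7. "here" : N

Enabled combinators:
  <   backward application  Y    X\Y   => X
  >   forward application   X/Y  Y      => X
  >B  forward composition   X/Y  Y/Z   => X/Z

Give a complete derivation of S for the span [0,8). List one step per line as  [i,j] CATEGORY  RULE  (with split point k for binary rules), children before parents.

[0,1] NP/(N/S)  lex  "liked"
[1,2] N/S  lex  "clearly"
[0,2] NP  >  k=1
[2,3] N/PP  lex  "under"
[3,4] PP  lex  "often"
[2,4] N  >  k=3
[4,5] (N\NP)\N  lex  "this"
[2,5] N\NP  <  k=4
[0,5] N  <  k=2
[5,6] (S/(S\PP))\N  lex  "the"
[0,6] S/(S\PP)  <  k=5
[6,7] (S\PP)/N  lex  "cat"
[0,7] S/N  >B  k=6
[7,8] N  lex  "here"
[0,8] S  >  k=7

[0,8] S   >
  [0,7] S/N   >B
    [0,6] S/(S\PP)   <
      [0,5] N   <
        [0,2] NP   >
          [0,1] "liked" : NP/(N/S)
          [1,2] "clearly" : N/S
        [2,5] N\NP   <
          [2,4] N   >
            [2,3] "under" : N/PP
            [3,4] "often" : PP
          [4,5] "this" : (N\NP)\N
      [5,6] "the" : (S/(S\PP))\N
    [6,7] "cat" : (S\PP)/N
  [7,8] "here" : N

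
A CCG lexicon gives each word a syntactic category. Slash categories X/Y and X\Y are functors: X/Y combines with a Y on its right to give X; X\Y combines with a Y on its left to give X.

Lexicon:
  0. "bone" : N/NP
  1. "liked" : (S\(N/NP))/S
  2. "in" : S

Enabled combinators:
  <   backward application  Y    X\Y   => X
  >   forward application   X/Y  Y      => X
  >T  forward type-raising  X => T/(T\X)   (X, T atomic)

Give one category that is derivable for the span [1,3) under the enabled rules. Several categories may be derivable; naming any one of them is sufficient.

S\(N/NP)

[0,3] S   <
  [0,1] "bone" : N/NP
  [1,3] S\(N/NP)   >
    [1,2] "liked" : (S\(N/NP))/S
    [2,3] "in" : S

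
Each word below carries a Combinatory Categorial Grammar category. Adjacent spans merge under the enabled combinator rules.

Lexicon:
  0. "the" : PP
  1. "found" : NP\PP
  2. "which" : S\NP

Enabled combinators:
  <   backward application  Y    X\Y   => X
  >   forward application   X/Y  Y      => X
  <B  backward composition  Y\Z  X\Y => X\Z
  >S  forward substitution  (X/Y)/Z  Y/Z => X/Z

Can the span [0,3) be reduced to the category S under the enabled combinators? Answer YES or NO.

[0,3] S   <
  [0,2] NP   <
    [0,1] "the" : PP
    [1,2] "found" : NP\PP
  [2,3] "which" : S\NP

YES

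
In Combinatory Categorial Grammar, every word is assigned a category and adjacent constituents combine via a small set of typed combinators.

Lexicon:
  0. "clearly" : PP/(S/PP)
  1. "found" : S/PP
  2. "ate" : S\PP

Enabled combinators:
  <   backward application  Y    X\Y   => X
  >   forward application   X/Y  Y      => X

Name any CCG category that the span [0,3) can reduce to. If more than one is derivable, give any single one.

S

[0,3] S   <
  [0,2] PP   >
    [0,1] "clearly" : PP/(S/PP)
    [1,2] "found" : S/PP
  [2,3] "ate" : S\PP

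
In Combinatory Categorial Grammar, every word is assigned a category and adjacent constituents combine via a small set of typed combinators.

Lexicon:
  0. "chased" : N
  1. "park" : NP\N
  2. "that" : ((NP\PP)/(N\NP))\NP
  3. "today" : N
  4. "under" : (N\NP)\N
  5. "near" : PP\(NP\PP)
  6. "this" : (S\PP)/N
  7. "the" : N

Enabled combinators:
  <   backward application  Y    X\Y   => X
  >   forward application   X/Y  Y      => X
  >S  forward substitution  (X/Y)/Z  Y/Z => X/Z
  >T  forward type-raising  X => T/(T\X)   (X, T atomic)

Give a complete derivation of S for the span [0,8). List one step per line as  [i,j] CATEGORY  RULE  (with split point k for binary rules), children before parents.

[0,8] S   <
  [0,6] PP   <
    [0,5] NP\PP   >
      [0,3] (NP\PP)/(N\NP)   <
        [0,2] NP   <
          [0,1] "chased" : N
          [1,2] "park" : NP\N
        [2,3] "that" : ((NP\PP)/(N\NP))\NP
      [3,5] N\NP   <
        [3,4] "today" : N
        [4,5] "under" : (N\NP)\N
    [5,6] "near" : PP\(NP\PP)
  [6,8] S\PP   >
    [6,7] "this" : (S\PP)/N
    [7,8] "the" : N

[0,1] N  lex  "chased"
[1,2] NP\N  lex  "park"
[0,2] NP  <  k=1
[2,3] ((NP\PP)/(N\NP))\NP  lex  "that"
[0,3] (NP\PP)/(N\NP)  <  k=2
[3,4] N  lex  "today"
[4,5] (N\NP)\N  lex  "under"
[3,5] N\NP  <  k=4
[0,5] NP\PP  >  k=3
[5,6] PP\(NP\PP)  lex  "near"
[0,6] PP  <  k=5
[6,7] (S\PP)/N  lex  "this"
[7,8] N  lex  "the"
[6,8] S\PP  >  k=7
[0,8] S  <  k=6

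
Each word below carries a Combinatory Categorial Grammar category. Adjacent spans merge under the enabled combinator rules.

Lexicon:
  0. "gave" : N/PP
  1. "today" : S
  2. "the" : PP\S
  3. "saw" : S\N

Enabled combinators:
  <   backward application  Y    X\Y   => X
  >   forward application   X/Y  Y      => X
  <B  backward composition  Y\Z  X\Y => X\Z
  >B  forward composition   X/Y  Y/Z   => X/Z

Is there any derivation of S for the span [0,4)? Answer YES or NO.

[0,4] S   <
  [0,3] N   >
    [0,1] "gave" : N/PP
    [1,3] PP   <
      [1,2] "today" : S
      [2,3] "the" : PP\S
  [3,4] "saw" : S\N

YES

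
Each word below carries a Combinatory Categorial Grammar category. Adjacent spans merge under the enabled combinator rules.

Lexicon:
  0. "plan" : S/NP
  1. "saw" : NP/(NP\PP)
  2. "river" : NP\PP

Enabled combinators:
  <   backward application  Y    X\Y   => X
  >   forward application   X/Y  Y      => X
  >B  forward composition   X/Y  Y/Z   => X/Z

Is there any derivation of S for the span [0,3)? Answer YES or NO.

[0,3] S   >
  [0,1] "plan" : S/NP
  [1,3] NP   >
    [1,2] "saw" : NP/(NP\PP)
    [2,3] "river" : NP\PP

YES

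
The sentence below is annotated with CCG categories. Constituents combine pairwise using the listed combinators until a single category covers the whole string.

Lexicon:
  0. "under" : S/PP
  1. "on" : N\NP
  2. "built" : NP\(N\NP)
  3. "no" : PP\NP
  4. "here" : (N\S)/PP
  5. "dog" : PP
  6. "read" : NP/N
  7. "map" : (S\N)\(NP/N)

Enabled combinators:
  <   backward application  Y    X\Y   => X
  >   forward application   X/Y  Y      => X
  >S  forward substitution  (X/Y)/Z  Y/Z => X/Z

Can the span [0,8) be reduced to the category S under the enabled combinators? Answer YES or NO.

[0,8] S   <
  [0,6] N   <
    [0,4] S   >
      [0,1] "under" : S/PP
      [1,4] PP   <
        [1,3] NP   <
          [1,2] "on" : N\NP
          [2,3] "built" : NP\(N\NP)
        [3,4] "no" : PP\NP
    [4,6] N\S   >
      [4,5] "here" : (N\S)/PP
      [5,6] "dog" : PP
  [6,8] S\N   <
    [6,7] "read" : NP/N
    [7,8] "map" : (S\N)\(NP/N)

YES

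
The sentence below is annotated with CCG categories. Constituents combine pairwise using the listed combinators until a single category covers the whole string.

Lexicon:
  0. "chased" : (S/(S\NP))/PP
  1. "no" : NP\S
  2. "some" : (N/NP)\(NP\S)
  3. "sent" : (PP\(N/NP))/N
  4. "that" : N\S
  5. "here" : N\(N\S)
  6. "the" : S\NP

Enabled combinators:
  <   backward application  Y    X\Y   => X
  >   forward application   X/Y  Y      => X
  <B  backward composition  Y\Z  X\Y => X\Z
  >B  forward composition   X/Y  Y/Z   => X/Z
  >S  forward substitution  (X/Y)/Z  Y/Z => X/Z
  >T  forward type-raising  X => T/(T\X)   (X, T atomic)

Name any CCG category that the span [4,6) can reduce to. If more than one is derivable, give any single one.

[0,7] S   >
  [0,6] S/(S\NP)   >
    [0,1] "chased" : (S/(S\NP))/PP
    [1,6] PP   <
      [1,3] N/NP   <
        [1,2] "no" : NP\S
        [2,3] "some" : (N/NP)\(NP\S)
      [3,6] PP\(N/NP)   >
        [3,4] "sent" : (PP\(N/NP))/N
        [4,6] N   <
          [4,5] "that" : N\S
          [5,6] "here" : N\(N\S)
  [6,7] "the" : S\NP

N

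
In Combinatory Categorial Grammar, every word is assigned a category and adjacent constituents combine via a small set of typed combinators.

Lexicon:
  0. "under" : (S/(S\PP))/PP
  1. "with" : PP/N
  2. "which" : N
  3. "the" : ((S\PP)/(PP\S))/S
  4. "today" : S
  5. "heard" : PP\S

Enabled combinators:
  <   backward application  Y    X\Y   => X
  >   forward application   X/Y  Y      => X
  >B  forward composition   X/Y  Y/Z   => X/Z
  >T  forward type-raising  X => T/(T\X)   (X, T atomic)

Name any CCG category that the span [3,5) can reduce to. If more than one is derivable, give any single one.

(S\PP)/(PP\S)

[0,6] S   >
  [0,3] S/(S\PP)   >
    [0,1] "under" : (S/(S\PP))/PP
    [1,3] PP   >
      [1,2] "with" : PP/N
      [2,3] "which" : N
  [3,6] S\PP   >
    [3,5] (S\PP)/(PP\S)   >
      [3,4] "the" : ((S\PP)/(PP\S))/S
      [4,5] "today" : S
    [5,6] "heard" : PP\S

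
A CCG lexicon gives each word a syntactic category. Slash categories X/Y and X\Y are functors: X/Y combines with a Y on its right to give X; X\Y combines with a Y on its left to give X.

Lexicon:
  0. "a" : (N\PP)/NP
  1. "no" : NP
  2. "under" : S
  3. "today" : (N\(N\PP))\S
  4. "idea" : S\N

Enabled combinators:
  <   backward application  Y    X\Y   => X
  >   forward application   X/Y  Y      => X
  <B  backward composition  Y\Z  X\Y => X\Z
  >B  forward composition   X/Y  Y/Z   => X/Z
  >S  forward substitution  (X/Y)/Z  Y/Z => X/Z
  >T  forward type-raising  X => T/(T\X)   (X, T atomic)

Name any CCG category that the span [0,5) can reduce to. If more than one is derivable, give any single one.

S

[0,5] S   <
  [0,4] N   <
    [0,2] N\PP   >
      [0,1] "a" : (N\PP)/NP
      [1,2] "no" : NP
    [2,4] N\(N\PP)   <
      [2,3] "under" : S
      [3,4] "today" : (N\(N\PP))\S
  [4,5] "idea" : S\N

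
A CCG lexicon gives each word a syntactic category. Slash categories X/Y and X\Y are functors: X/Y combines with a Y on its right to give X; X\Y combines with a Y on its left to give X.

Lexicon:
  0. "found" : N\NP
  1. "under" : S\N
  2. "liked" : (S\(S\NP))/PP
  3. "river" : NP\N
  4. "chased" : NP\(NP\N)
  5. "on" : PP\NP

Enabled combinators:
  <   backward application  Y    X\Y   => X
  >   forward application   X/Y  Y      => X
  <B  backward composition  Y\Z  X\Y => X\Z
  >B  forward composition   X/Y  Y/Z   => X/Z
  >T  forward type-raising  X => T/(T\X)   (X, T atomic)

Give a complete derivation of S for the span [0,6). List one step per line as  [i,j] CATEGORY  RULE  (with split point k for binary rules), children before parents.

[0,6] S   <
  [0,2] S\NP   <B
    [0,1] "found" : N\NP
    [1,2] "under" : S\N
  [2,6] S\(S\NP)   >
    [2,3] "liked" : (S\(S\NP))/PP
    [3,6] PP   <
      [3,5] NP   <
        [3,4] "river" : NP\N
        [4,5] "chased" : NP\(NP\N)
      [5,6] "on" : PP\NP

[0,1] N\NP  lex  "found"
[1,2] S\N  lex  "under"
[0,2] S\NP  <B  k=1
[2,3] (S\(S\NP))/PP  lex  "liked"
[3,4] NP\N  lex  "river"
[4,5] NP\(NP\N)  lex  "chased"
[3,5] NP  <  k=4
[5,6] PP\NP  lex  "on"
[3,6] PP  <  k=5
[2,6] S\(S\NP)  >  k=3
[0,6] S  <  k=2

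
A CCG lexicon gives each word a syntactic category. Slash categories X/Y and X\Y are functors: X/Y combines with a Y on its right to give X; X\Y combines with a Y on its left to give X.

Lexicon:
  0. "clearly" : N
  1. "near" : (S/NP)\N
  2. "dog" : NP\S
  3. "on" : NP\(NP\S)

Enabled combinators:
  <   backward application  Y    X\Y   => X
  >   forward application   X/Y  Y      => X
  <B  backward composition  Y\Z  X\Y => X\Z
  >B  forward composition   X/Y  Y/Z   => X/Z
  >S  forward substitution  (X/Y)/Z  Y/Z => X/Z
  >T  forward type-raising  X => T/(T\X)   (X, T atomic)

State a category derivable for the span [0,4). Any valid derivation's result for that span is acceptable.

S

[0,4] S   >
  [0,2] S/NP   <
    [0,1] "clearly" : N
    [1,2] "near" : (S/NP)\N
  [2,4] NP   <
    [2,3] "dog" : NP\S
    [3,4] "on" : NP\(NP\S)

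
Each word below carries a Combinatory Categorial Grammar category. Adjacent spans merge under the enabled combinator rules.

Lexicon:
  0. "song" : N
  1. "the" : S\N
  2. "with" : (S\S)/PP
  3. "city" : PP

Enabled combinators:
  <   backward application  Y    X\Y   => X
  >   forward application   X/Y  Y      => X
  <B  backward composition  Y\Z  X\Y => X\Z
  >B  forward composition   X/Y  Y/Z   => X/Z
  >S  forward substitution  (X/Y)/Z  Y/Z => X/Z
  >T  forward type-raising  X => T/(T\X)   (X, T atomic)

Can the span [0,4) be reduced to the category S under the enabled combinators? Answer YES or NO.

[0,4] S   >
  [0,1] S/(S\N)   >T
    [0,1] "song" : N
  [1,4] S\N   <B
    [1,2] "the" : S\N
    [2,4] S\S   >
      [2,3] "with" : (S\S)/PP
      [3,4] "city" : PP

YES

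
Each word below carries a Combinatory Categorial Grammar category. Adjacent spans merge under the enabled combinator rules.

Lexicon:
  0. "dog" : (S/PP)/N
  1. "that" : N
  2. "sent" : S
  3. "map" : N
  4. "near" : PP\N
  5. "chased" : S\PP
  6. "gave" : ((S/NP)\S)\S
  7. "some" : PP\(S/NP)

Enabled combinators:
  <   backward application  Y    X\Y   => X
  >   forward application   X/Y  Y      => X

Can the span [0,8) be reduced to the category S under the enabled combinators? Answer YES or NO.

YES

[0,8] S   >
  [0,2] S/PP   >
    [0,1] "dog" : (S/PP)/N
    [1,2] "that" : N
  [2,8] PP   <
    [2,7] S/NP   <
      [2,3] "sent" : S
      [3,7] (S/NP)\S   <
        [3,6] S   <
          [3,5] PP   <
            [3,4] "map" : N
            [4,5] "near" : PP\N
          [5,6] "chased" : S\PP
        [6,7] "gave" : ((S/NP)\S)\S
    [7,8] "some" : PP\(S/NP)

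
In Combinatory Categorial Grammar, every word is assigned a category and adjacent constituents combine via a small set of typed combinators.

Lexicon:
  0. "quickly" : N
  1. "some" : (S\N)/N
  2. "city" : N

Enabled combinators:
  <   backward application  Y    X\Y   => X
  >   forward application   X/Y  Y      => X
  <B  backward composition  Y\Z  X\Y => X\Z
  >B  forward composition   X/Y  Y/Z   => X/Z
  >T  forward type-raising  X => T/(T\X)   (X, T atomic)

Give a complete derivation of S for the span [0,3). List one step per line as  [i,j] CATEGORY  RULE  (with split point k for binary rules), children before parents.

[0,3] S   >
  [0,1] S/(S\N)   >T
    [0,1] "quickly" : N
  [1,3] S\N   >
    [1,2] "some" : (S\N)/N
    [2,3] "city" : N

[0,1] N  lex  "quickly"
[0,1] S/(S\N)  >T
[1,2] (S\N)/N  lex  "some"
[2,3] N  lex  "city"
[1,3] S\N  >  k=2
[0,3] S  >  k=1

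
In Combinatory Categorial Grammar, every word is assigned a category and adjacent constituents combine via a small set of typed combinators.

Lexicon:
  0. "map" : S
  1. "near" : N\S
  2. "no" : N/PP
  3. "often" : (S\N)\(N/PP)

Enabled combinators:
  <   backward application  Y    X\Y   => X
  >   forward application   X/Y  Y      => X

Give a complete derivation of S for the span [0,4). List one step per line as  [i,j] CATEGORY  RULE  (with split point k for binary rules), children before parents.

[0,4] S   <
  [0,2] N   <
    [0,1] "map" : S
    [1,2] "near" : N\S
  [2,4] S\N   <
    [2,3] "no" : N/PP
    [3,4] "often" : (S\N)\(N/PP)

[0,1] S  lex  "map"
[1,2] N\S  lex  "near"
[0,2] N  <  k=1
[2,3] N/PP  lex  "no"
[3,4] (S\N)\(N/PP)  lex  "often"
[2,4] S\N  <  k=3
[0,4] S  <  k=2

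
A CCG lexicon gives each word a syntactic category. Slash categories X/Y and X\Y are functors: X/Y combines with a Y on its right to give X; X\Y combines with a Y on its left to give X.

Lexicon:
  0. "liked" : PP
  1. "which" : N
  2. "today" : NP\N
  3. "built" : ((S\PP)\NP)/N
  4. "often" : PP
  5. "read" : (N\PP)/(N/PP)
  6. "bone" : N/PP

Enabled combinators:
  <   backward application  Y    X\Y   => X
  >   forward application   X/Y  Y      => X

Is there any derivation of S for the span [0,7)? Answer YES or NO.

[0,7] S   <
  [0,1] "liked" : PP
  [1,7] S\PP   <
    [1,3] NP   <
      [1,2] "which" : N
      [2,3] "today" : NP\N
    [3,7] (S\PP)\NP   >
      [3,4] "built" : ((S\PP)\NP)/N
      [4,7] N   <
        [4,5] "often" : PP
        [5,7] N\PP   >
          [5,6] "read" : (N\PP)/(N/PP)
          [6,7] "bone" : N/PP

YES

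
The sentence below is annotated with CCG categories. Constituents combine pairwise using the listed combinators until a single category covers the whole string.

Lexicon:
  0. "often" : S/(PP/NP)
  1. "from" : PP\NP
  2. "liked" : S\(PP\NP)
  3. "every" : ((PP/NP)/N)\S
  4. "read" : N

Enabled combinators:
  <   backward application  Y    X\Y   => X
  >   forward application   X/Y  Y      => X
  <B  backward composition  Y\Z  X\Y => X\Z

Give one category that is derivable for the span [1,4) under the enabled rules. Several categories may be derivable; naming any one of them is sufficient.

(PP/NP)/N

[0,5] S   >
  [0,1] "often" : S/(PP/NP)
  [1,5] PP/NP   >
    [1,4] (PP/NP)/N   <
      [1,3] S   <
        [1,2] "from" : PP\NP
        [2,3] "liked" : S\(PP\NP)
      [3,4] "every" : ((PP/NP)/N)\S
    [4,5] "read" : N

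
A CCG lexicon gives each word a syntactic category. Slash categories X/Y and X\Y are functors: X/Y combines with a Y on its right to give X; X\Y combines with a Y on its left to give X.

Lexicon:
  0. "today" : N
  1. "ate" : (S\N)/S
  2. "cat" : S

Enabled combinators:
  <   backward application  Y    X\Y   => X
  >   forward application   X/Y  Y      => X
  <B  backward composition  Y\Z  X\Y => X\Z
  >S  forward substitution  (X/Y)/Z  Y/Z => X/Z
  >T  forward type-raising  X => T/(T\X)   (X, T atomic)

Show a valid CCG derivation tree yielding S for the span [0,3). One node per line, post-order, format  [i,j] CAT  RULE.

[0,1] N  lex  "today"
[1,2] (S\N)/S  lex  "ate"
[2,3] S  lex  "cat"
[1,3] S\N  >  k=2
[0,3] S  <  k=1

[0,3] S   <
  [0,1] "today" : N
  [1,3] S\N   >
    [1,2] "ate" : (S\N)/S
    [2,3] "cat" : S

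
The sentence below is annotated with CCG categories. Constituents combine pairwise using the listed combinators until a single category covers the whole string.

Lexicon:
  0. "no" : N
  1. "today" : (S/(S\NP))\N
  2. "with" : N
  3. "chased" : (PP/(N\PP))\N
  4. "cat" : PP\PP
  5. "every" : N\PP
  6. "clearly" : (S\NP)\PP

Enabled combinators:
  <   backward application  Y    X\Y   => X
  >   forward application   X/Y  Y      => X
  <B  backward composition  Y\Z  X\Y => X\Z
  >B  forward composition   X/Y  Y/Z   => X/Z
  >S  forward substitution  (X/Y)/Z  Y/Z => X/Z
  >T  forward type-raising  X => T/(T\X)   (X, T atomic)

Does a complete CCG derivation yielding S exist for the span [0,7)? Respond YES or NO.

[0,7] S   >
  [0,2] S/(S\NP)   <
    [0,1] "no" : N
    [1,2] "today" : (S/(S\NP))\N
  [2,7] S\NP   <
    [2,6] PP   >
      [2,4] PP/(N\PP)   <
        [2,3] "with" : N
        [3,4] "chased" : (PP/(N\PP))\N
      [4,6] N\PP   <B
        [4,5] "cat" : PP\PP
        [5,6] "every" : N\PP
    [6,7] "clearly" : (S\NP)\PP

YES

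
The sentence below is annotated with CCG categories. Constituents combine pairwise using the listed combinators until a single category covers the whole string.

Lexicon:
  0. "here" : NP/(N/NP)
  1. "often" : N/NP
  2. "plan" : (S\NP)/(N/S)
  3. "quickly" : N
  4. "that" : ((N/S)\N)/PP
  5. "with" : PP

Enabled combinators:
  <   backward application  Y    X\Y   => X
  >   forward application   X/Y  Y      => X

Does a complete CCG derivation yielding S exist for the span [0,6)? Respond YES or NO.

[0,6] S   <
  [0,2] NP   >
    [0,1] "here" : NP/(N/NP)
    [1,2] "often" : N/NP
  [2,6] S\NP   >
    [2,3] "plan" : (S\NP)/(N/S)
    [3,6] N/S   <
      [3,4] "quickly" : N
      [4,6] (N/S)\N   >
        [4,5] "that" : ((N/S)\N)/PP
        [5,6] "with" : PP

YES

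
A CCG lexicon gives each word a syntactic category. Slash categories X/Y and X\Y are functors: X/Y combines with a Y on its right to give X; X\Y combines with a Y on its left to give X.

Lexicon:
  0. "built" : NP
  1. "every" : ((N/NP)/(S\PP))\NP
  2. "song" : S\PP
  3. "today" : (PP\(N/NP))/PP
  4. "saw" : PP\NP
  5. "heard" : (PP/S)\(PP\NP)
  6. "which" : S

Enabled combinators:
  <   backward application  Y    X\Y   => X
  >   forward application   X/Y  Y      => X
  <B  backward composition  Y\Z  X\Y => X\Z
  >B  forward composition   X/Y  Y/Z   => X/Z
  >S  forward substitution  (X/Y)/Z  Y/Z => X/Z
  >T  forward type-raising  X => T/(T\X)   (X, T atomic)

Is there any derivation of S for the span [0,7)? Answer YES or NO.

NO

NP ((N/NP)/(S\PP))\NP S\PP (PP\(N/NP))/PP PP\NP (PP/S)\(PP\NP) S
CKY chart[0,7] = {N/(N\PP), NP/(NP\PP), PP, PP/(PP\PP), S/(S\PP)}; S ∉ chart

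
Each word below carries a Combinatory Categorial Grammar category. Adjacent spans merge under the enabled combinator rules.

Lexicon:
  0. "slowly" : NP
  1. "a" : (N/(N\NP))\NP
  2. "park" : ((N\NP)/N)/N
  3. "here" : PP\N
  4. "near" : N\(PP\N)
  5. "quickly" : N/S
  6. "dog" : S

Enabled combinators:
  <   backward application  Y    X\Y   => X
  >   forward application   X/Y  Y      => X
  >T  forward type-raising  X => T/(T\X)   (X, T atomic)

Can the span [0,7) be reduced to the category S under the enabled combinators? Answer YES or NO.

NP (N/(N\NP))\NP ((N\NP)/N)/N PP\N N\(PP\N) N/S S
CKY chart[0,7] = {N, N/(N\N), NP/(NP\N), PP/(PP\N), S/(S\N)}; S ∉ chart

NO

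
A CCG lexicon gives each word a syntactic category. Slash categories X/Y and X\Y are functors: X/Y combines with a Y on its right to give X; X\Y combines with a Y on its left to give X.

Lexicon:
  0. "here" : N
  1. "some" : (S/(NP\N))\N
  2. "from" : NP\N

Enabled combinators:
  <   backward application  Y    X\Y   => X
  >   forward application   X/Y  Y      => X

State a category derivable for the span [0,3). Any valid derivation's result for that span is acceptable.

[0,3] S   >
  [0,2] S/(NP\N)   <
    [0,1] "here" : N
    [1,2] "some" : (S/(NP\N))\N
  [2,3] "from" : NP\N

S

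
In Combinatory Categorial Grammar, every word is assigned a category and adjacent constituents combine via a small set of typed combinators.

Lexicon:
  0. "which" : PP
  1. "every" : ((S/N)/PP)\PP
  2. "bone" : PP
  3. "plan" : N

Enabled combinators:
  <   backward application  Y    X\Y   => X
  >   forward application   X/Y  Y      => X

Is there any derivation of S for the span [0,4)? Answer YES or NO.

[0,4] S   >
  [0,3] S/N   >
    [0,2] (S/N)/PP   <
      [0,1] "which" : PP
      [1,2] "every" : ((S/N)/PP)\PP
    [2,3] "bone" : PP
  [3,4] "plan" : N

YES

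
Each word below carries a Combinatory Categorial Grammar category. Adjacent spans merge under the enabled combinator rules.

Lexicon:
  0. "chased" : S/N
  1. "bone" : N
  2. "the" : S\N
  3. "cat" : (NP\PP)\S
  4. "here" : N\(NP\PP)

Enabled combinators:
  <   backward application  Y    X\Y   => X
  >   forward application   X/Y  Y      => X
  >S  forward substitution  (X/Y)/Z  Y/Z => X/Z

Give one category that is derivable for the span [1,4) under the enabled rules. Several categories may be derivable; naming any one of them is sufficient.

[0,5] S   >
  [0,1] "chased" : S/N
  [1,5] N   <
    [1,4] NP\PP   <
      [1,3] S   <
        [1,2] "bone" : N
        [2,3] "the" : S\N
      [3,4] "cat" : (NP\PP)\S
    [4,5] "here" : N\(NP\PP)

NP\PP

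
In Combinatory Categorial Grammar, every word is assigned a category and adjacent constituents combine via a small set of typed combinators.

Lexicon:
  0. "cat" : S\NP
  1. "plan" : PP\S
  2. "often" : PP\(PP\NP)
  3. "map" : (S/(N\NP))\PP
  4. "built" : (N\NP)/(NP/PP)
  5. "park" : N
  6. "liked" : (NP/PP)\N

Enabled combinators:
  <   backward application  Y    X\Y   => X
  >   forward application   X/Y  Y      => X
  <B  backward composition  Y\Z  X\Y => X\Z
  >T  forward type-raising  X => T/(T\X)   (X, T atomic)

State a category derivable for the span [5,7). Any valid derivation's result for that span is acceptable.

NP/PP

[0,7] S   >
  [0,4] S/(N\NP)   <
    [0,3] PP   <
      [0,2] PP\NP   <B
        [0,1] "cat" : S\NP
        [1,2] "plan" : PP\S
      [2,3] "often" : PP\(PP\NP)
    [3,4] "map" : (S/(N\NP))\PP
  [4,7] N\NP   >
    [4,5] "built" : (N\NP)/(NP/PP)
    [5,7] NP/PP   <
      [5,6] "park" : N
      [6,7] "liked" : (NP/PP)\N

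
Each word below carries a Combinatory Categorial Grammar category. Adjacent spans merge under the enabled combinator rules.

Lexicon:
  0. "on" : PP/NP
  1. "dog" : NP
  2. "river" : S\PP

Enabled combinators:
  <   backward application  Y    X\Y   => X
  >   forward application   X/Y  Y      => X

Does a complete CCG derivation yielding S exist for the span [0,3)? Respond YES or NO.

YES

[0,3] S   <
  [0,2] PP   >
    [0,1] "on" : PP/NP
    [1,2] "dog" : NP
  [2,3] "river" : S\PP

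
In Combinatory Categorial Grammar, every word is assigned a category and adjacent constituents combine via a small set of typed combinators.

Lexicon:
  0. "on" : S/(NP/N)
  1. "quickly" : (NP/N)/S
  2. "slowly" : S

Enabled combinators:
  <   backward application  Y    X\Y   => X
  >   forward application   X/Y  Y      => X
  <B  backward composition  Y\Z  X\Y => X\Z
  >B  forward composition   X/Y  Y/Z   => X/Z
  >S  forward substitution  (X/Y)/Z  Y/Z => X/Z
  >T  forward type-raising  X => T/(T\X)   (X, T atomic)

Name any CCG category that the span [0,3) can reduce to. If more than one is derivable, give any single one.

S

[0,3] S   >
  [0,1] "on" : S/(NP/N)
  [1,3] NP/N   >
    [1,2] "quickly" : (NP/N)/S
    [2,3] "slowly" : S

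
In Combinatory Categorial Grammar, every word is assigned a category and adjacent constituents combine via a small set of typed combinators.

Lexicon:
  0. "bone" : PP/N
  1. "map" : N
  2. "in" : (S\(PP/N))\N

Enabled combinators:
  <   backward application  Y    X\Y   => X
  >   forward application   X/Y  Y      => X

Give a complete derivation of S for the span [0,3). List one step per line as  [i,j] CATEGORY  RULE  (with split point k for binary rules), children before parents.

[0,1] PP/N  lex  "bone"
[1,2] N  lex  "map"
[2,3] (S\(PP/N))\N  lex  "in"
[1,3] S\(PP/N)  <  k=2
[0,3] S  <  k=1

[0,3] S   <
  [0,1] "bone" : PP/N
  [1,3] S\(PP/N)   <
    [1,2] "map" : N
    [2,3] "in" : (S\(PP/N))\N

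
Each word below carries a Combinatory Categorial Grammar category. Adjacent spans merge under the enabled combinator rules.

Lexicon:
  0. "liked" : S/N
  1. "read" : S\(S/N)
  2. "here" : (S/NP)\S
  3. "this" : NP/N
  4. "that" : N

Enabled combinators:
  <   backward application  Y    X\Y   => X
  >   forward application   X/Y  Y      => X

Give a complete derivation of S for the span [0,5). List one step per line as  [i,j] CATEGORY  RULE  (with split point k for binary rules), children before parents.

[0,1] S/N  lex  "liked"
[1,2] S\(S/N)  lex  "read"
[0,2] S  <  k=1
[2,3] (S/NP)\S  lex  "here"
[0,3] S/NP  <  k=2
[3,4] NP/N  lex  "this"
[4,5] N  lex  "that"
[3,5] NP  >  k=4
[0,5] S  >  k=3

[0,5] S   >
  [0,3] S/NP   <
    [0,2] S   <
      [0,1] "liked" : S/N
      [1,2] "read" : S\(S/N)
    [2,3] "here" : (S/NP)\S
  [3,5] NP   >
    [3,4] "this" : NP/N
    [4,5] "that" : N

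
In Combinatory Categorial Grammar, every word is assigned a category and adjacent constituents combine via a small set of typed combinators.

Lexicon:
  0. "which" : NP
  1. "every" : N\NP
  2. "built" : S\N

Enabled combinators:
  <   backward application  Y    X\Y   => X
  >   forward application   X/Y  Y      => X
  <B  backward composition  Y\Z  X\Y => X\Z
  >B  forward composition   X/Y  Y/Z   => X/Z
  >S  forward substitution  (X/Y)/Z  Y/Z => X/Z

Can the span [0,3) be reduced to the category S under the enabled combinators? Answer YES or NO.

YES

[0,3] S   <
  [0,1] "which" : NP
  [1,3] S\NP   <B
    [1,2] "every" : N\NP
    [2,3] "built" : S\N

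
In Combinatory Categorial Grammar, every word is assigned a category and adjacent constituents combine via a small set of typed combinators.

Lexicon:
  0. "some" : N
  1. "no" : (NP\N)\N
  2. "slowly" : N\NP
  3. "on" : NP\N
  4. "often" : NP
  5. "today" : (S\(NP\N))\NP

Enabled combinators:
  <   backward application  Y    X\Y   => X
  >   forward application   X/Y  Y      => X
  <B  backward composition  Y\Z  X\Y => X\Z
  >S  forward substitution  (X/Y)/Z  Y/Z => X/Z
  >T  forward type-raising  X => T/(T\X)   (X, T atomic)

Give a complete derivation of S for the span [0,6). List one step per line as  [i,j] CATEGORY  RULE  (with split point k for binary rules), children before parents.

[0,6] S   <
  [0,4] NP\N   <B
    [0,2] NP\N   <
      [0,1] "some" : N
      [1,2] "no" : (NP\N)\N
    [2,4] NP\NP   <B
      [2,3] "slowly" : N\NP
      [3,4] "on" : NP\N
  [4,6] S\(NP\N)   <
    [4,5] "often" : NP
    [5,6] "today" : (S\(NP\N))\NP

[0,1] N  lex  "some"
[1,2] (NP\N)\N  lex  "no"
[0,2] NP\N  <  k=1
[2,3] N\NP  lex  "slowly"
[3,4] NP\N  lex  "on"
[2,4] NP\NP  <B  k=3
[0,4] NP\N  <B  k=2
[4,5] NP  lex  "often"
[5,6] (S\(NP\N))\NP  lex  "today"
[4,6] S\(NP\N)  <  k=5
[0,6] S  <  k=4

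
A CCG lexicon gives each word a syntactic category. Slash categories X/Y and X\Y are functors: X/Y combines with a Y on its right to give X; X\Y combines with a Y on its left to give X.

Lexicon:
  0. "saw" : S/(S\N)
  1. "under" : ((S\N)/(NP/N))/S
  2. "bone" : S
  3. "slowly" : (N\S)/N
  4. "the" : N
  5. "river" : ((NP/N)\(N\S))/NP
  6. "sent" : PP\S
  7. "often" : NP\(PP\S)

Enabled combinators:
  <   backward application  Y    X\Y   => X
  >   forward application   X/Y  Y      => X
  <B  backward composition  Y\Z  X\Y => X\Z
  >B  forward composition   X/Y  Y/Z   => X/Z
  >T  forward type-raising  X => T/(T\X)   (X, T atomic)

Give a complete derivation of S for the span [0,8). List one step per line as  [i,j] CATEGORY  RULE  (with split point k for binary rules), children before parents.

[0,8] S   >
  [0,1] "saw" : S/(S\N)
  [1,8] S\N   >
    [1,3] (S\N)/(NP/N)   >
      [1,2] "under" : ((S\N)/(NP/N))/S
      [2,3] "bone" : S
    [3,8] NP/N   <
      [3,5] N\S   >
        [3,4] "slowly" : (N\S)/N
        [4,5] "the" : N
      [5,8] (NP/N)\(N\S)   >
        [5,6] "river" : ((NP/N)\(N\S))/NP
        [6,8] NP   <
          [6,7] "sent" : PP\S
          [7,8] "often" : NP\(PP\S)

[0,1] S/(S\N)  lex  "saw"
[1,2] ((S\N)/(NP/N))/S  lex  "under"
[2,3] S  lex  "bone"
[1,3] (S\N)/(NP/N)  >  k=2
[3,4] (N\S)/N  lex  "slowly"
[4,5] N  lex  "the"
[3,5] N\S  >  k=4
[5,6] ((NP/N)\(N\S))/NP  lex  "river"
[6,7] PP\S  lex  "sent"
[7,8] NP\(PP\S)  lex  "often"
[6,8] NP  <  k=7
[5,8] (NP/N)\(N\S)  >  k=6
[3,8] NP/N  <  k=5
[1,8] S\N  >  k=3
[0,8] S  >  k=1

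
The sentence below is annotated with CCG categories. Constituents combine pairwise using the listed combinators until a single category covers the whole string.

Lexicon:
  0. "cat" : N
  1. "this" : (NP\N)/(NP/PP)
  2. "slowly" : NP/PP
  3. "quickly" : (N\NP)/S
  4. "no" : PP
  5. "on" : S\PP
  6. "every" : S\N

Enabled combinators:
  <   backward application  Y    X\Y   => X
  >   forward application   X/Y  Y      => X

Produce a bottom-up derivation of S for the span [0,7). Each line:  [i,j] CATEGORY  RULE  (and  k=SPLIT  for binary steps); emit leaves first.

[0,1] N  lex  "cat"
[1,2] (NP\N)/(NP/PP)  lex  "this"
[2,3] NP/PP  lex  "slowly"
[1,3] NP\N  >  k=2
[0,3] NP  <  k=1
[3,4] (N\NP)/S  lex  "quickly"
[4,5] PP  lex  "no"
[5,6] S\PP  lex  "on"
[4,6] S  <  k=5
[3,6] N\NP  >  k=4
[0,6] N  <  k=3
[6,7] S\N  lex  "every"
[0,7] S  <  k=6

[0,7] S   <
  [0,6] N   <
    [0,3] NP   <
      [0,1] "cat" : N
      [1,3] NP\N   >
        [1,2] "this" : (NP\N)/(NP/PP)
        [2,3] "slowly" : NP/PP
    [3,6] N\NP   >
      [3,4] "quickly" : (N\NP)/S
      [4,6] S   <
        [4,5] "no" : PP
        [5,6] "on" : S\PP
  [6,7] "every" : S\N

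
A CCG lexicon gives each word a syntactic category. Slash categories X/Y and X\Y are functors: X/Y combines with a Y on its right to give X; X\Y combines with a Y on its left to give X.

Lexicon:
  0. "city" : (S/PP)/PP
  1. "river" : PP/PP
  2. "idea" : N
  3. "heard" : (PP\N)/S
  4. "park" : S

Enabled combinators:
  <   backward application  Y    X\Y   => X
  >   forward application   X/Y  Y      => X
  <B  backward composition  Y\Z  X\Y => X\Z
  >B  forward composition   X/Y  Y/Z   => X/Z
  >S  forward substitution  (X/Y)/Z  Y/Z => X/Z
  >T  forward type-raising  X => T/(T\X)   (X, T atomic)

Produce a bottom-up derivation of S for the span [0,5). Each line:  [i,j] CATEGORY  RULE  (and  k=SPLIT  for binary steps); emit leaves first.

[0,5] S   >
  [0,2] S/PP   >S
    [0,1] "city" : (S/PP)/PP
    [1,2] "river" : PP/PP
  [2,5] PP   >
    [2,3] PP/(PP\N)   >T
      [2,3] "idea" : N
    [3,5] PP\N   >
      [3,4] "heard" : (PP\N)/S
      [4,5] "park" : S

[0,1] (S/PP)/PP  lex  "city"
[1,2] PP/PP  lex  "river"
[0,2] S/PP  >S  k=1
[2,3] N  lex  "idea"
[2,3] PP/(PP\N)  >T
[3,4] (PP\N)/S  lex  "heard"
[4,5] S  lex  "park"
[3,5] PP\N  >  k=4
[2,5] PP  >  k=3
[0,5] S  >  k=2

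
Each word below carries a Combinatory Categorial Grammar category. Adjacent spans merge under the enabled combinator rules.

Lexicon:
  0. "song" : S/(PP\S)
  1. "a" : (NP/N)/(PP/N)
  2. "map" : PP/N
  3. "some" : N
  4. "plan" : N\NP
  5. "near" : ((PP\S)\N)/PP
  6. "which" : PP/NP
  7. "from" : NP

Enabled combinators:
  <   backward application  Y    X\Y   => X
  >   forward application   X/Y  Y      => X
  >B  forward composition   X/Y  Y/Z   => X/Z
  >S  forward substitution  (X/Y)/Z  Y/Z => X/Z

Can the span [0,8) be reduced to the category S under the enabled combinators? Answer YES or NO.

YES

[0,8] S   >
  [0,1] "song" : S/(PP\S)
  [1,8] PP\S   <
    [1,5] N   <
      [1,4] NP   >
        [1,3] NP/N   >
          [1,2] "a" : (NP/N)/(PP/N)
          [2,3] "map" : PP/N
        [3,4] "some" : N
      [4,5] "plan" : N\NP
    [5,8] (PP\S)\N   >
      [5,6] "near" : ((PP\S)\N)/PP
      [6,8] PP   >
        [6,7] "which" : PP/NP
        [7,8] "from" : NP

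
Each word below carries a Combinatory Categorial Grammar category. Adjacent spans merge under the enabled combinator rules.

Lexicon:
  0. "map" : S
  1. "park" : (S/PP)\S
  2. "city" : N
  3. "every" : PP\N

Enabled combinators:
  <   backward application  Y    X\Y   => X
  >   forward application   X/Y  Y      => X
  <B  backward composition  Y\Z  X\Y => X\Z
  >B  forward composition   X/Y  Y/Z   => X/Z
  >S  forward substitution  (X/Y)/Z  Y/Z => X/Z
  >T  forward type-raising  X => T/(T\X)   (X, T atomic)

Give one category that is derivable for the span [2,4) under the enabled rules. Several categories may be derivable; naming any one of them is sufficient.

PP

[0,4] S   >
  [0,2] S/PP   <
    [0,1] "map" : S
    [1,2] "park" : (S/PP)\S
  [2,4] PP   >
    [2,3] PP/(PP\N)   >T
      [2,3] "city" : N
    [3,4] "every" : PP\N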